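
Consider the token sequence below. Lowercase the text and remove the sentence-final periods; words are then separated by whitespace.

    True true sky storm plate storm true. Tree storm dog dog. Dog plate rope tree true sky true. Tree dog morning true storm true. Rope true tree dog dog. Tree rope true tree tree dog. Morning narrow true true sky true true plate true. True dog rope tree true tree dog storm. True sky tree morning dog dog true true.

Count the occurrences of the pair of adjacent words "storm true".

Scanning the 59 overlapping bigram windows for "storm true":
  position 6–7: storm true
  position 23–24: storm true
  position 52–53: storm true

3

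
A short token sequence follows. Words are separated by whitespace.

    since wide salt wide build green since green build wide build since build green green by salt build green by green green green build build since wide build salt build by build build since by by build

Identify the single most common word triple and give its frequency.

"build build since", 2 times

Trigram frequencies (highest first):
  build build since: 2
  since wide salt: 1
  wide salt wide: 1
  salt wide build: 1
  wide build green: 1
  build green since: 1
  … (28 more, each ≤ 1)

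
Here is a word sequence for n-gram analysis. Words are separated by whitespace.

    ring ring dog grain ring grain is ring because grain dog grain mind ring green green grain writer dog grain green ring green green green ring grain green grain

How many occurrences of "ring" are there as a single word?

7

Scanning the 29 tokens for "ring":
  position 1: ring
  position 2: ring
  position 5: ring
  position 8: ring
  position 14: ring
  position 22: ring
  position 26: ring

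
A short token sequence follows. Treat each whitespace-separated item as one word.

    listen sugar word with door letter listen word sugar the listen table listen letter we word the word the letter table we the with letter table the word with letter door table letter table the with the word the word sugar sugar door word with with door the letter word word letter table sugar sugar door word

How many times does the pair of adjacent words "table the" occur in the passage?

Scanning the 56 overlapping bigram windows for "table the":
  position 26–27: table the
  position 34–35: table the

2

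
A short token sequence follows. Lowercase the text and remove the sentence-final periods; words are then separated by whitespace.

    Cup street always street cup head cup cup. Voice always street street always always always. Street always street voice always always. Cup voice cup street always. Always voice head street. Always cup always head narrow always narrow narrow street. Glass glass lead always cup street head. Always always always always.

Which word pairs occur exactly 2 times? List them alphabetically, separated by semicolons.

Bigram counts meeting the condition (exactly 2 times):
  cup voice: 2
  voice always: 2

cup voice; voice always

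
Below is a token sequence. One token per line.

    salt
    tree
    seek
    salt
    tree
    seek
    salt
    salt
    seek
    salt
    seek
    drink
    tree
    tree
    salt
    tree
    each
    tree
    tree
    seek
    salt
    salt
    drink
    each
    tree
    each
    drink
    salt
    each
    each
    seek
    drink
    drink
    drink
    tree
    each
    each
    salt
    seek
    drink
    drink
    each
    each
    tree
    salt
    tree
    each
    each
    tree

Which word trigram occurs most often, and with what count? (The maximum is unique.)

Trigram frequencies (highest first):
  tree seek salt: 3
  salt tree seek: 2
  seek salt salt: 2
  salt seek drink: 2
  tree salt tree: 2
  salt tree each: 2
  … (31 more, each ≤ 2)

"tree seek salt", 3 times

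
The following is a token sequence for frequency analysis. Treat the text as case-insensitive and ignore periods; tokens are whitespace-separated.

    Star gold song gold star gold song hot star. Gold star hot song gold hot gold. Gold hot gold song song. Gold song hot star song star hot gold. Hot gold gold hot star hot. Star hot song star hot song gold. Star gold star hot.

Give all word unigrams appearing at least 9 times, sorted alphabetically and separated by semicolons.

gold; hot; song; star

Unigram counts meeting the condition (at least 9 times):
  gold: 14
  hot: 12
  song: 9
  star: 11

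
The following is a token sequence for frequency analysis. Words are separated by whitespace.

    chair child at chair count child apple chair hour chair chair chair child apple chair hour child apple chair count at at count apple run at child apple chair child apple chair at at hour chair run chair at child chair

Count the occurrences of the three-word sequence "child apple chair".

5

Scanning the 39 overlapping trigram windows for "child apple chair":
  position 6–8: child apple chair
  position 13–15: child apple chair
  position 17–19: child apple chair
  position 27–29: child apple chair
  position 30–32: child apple chair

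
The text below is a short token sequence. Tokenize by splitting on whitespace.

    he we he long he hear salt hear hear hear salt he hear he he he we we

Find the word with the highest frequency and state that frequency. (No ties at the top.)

"he", 7 times

Unigram frequencies (highest first):
  he: 7
  hear: 5
  we: 3
  salt: 2
  long: 1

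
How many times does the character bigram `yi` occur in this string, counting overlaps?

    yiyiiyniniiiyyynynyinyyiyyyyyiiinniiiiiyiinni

Sliding a length-2 window over the 45 characters (44 positions):
  position 1–2: yi
  position 3–4: yi
  position 19–20: yi
  position 23–24: yi
  position 29–30: yi
  position 40–41: yi

6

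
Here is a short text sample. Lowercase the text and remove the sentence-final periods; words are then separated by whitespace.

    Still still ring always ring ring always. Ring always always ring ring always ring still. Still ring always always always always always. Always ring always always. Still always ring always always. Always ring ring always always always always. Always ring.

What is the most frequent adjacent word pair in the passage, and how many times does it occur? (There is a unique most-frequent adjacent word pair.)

"always always", 13 times

Bigram frequencies (highest first):
  always always: 13
  ring always: 8
  always ring: 8
  ring ring: 3
  still still: 2
  still ring: 2
  … (3 more, each ≤ 1)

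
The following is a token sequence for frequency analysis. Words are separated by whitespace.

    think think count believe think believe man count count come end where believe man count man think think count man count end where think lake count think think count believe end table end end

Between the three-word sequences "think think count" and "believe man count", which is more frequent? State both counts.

"think think count": 3 occurrences
"believe man count": 2 occurrences

"think think count" (3 vs 2)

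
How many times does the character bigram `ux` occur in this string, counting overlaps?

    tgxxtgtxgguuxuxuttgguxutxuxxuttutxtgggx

Sliding a length-2 window over the 39 characters (38 positions):
  position 12–13: ux
  position 14–15: ux
  position 21–22: ux
  position 26–27: ux

4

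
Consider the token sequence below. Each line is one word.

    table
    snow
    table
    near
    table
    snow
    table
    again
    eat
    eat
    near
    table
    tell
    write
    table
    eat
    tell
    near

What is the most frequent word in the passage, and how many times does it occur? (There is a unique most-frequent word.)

Unigram frequencies (highest first):
  table: 6
  near: 3
  eat: 3
  snow: 2
  tell: 2
  again: 1
  … (1 more, each ≤ 1)

"table", 6 times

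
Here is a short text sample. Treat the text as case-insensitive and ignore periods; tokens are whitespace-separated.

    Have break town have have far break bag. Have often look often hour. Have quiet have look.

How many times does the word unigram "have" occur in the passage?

Scanning the 17 tokens for "have":
  position 1: have
  position 4: have
  position 5: have
  position 9: have
  position 14: have
  position 16: have

6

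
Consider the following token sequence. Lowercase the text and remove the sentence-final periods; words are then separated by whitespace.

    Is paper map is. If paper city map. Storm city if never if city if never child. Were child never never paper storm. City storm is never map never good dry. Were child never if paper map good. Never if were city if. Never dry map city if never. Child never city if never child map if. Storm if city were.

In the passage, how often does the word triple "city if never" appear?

Scanning the 59 overlapping trigram windows for "city if never":
  position 10–12: city if never
  position 14–16: city if never
  position 42–44: city if never
  position 47–49: city if never
  position 52–54: city if never

5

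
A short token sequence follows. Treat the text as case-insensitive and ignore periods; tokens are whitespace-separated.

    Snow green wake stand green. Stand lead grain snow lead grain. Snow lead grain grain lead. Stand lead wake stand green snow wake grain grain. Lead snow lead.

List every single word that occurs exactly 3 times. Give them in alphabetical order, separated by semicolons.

Unigram counts meeting the condition (exactly 3 times):
  green: 3
  wake: 3

green; wake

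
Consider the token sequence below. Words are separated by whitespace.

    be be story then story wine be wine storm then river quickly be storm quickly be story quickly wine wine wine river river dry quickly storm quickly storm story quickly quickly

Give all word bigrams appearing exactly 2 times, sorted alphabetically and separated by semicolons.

be story; quickly be; quickly storm; storm quickly; story quickly; wine wine

Bigram counts meeting the condition (exactly 2 times):
  be story: 2
  quickly be: 2
  quickly storm: 2
  storm quickly: 2
  story quickly: 2
  wine wine: 2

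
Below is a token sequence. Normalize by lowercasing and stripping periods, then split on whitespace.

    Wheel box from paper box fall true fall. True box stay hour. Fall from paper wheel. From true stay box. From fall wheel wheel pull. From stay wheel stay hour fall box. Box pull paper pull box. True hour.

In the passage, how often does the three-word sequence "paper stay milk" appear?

Scanning the 37 overlapping trigram windows for "paper stay milk":
  (none found)

0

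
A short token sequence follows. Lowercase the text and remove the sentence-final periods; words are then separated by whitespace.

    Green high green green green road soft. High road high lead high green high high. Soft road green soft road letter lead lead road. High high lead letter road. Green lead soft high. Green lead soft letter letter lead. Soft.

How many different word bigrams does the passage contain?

25

40 tokens → 39 bigram windows in total.
Repeated bigrams (each contributes count−1 duplicates):
  high green: 3
  lead soft: 3
  green green: 2
  green high: 2
  green lead: 2
  high high: 2
  high lead: 2
  letter lead: 2
  … (4 more repeated)
14 duplicate windows → 39 − 14 = 25 distinct.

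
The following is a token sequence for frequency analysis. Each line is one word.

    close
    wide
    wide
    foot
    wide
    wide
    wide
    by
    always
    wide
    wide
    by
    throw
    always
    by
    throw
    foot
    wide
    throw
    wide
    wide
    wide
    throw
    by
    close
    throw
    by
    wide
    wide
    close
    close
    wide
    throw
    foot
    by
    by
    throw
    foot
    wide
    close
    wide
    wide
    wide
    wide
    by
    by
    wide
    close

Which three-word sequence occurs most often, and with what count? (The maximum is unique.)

Trigram frequencies (highest first):
  wide wide wide: 4
  wide wide by: 3
  close wide wide: 2
  by throw foot: 2
  throw foot wide: 2
  wide wide foot: 1
  … (32 more, each ≤ 1)

"wide wide wide", 4 times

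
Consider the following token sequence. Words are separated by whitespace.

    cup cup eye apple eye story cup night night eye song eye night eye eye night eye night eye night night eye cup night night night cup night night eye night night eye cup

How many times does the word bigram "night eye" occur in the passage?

Scanning the 33 overlapping bigram windows for "night eye":
  position 9–10: night eye
  position 13–14: night eye
  position 16–17: night eye
  position 18–19: night eye
  position 21–22: night eye
  position 29–30: night eye
  position 32–33: night eye

7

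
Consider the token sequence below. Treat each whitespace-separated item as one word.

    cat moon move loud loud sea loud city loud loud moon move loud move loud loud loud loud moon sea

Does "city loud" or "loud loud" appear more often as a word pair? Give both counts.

"city loud": 1 occurrence
"loud loud": 5 occurrences

"loud loud" (5 vs 1)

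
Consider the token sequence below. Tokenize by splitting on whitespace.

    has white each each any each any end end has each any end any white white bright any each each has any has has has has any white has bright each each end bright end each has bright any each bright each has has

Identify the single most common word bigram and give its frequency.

"has has", 4 times

Bigram frequencies (highest first):
  has has: 4
  each each: 3
  each any: 3
  any each: 3
  each has: 3
  any end: 2
  … (20 more, each ≤ 2)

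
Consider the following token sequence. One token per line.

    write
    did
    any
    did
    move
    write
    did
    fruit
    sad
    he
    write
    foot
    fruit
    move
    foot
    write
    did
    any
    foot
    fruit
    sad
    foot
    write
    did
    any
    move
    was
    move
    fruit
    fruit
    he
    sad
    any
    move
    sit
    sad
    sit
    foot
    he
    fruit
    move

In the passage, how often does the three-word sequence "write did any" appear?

Scanning the 39 overlapping trigram windows for "write did any":
  position 1–3: write did any
  position 16–18: write did any
  position 23–25: write did any

3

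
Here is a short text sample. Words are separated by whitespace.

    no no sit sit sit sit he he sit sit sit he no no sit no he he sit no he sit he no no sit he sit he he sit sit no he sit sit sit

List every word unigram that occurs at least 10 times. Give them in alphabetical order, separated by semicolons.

Unigram counts meeting the condition (at least 10 times):
  he: 11
  sit: 17

he; sit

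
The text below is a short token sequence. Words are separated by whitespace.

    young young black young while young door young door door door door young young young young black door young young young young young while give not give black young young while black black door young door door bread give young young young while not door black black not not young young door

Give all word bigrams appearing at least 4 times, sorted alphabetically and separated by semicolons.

Bigram counts meeting the condition (at least 4 times):
  door door: 4
  door young: 4
  young door: 4
  young while: 4
  young young: 12

door door; door young; young door; young while; young young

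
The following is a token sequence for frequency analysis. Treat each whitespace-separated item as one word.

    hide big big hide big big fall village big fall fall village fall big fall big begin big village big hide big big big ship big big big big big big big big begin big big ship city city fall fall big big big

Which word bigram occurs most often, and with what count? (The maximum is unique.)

Bigram frequencies (highest first):
  big big: 14
  hide big: 3
  big fall: 3
  fall big: 3
  big hide: 2
  fall village: 2
  … (11 more, each ≤ 2)

"big big", 14 times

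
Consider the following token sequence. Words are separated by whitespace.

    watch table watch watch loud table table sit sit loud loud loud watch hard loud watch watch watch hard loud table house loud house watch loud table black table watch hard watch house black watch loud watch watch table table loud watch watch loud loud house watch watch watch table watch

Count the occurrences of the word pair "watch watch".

Scanning the 50 overlapping bigram windows for "watch watch":
  position 3–4: watch watch
  position 16–17: watch watch
  position 17–18: watch watch
  position 37–38: watch watch
  position 42–43: watch watch
  position 47–48: watch watch
  position 48–49: watch watch

7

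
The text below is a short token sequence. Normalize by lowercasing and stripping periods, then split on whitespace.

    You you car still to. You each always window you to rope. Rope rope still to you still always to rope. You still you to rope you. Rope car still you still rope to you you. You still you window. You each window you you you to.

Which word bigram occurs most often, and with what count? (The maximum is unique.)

"you you", 5 times

Bigram frequencies (highest first):
  you you: 5
  you still: 4
  to you: 3
  window you: 3
  you to: 3
  to rope: 3
  … (18 more, each ≤ 3)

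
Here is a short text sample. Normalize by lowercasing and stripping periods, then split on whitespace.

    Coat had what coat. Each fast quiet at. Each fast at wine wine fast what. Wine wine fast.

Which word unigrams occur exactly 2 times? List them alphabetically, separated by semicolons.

Unigram counts meeting the condition (exactly 2 times):
  at: 2
  coat: 2
  each: 2
  what: 2

at; coat; each; what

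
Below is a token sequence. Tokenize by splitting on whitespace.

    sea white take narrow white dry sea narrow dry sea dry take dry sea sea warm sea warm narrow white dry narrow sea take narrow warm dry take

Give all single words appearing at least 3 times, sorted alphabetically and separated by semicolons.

dry; narrow; sea; take; warm; white

Unigram counts meeting the condition (at least 3 times):
  dry: 6
  narrow: 5
  sea: 7
  take: 4
  warm: 3
  white: 3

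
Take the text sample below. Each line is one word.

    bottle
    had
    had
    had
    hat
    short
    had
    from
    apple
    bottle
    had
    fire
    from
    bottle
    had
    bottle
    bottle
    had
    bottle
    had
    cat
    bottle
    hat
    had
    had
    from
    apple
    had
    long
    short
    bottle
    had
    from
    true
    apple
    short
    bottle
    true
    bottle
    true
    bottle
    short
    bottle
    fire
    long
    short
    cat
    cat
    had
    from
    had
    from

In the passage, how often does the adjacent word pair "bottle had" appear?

Scanning the 51 overlapping bigram windows for "bottle had":
  position 1–2: bottle had
  position 10–11: bottle had
  position 14–15: bottle had
  position 17–18: bottle had
  position 19–20: bottle had
  position 31–32: bottle had

6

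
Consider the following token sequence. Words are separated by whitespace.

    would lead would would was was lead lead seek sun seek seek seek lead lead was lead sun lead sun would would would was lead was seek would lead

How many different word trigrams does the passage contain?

26

29 tokens → 27 trigram windows in total.
Repeated trigrams (each contributes count−1 duplicates):
  would would was: 2
1 duplicate windows → 27 − 1 = 26 distinct.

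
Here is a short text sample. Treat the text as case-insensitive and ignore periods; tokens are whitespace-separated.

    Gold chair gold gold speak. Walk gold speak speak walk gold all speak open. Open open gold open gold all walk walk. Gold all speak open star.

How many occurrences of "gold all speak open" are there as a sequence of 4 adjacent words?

2

Scanning the 24 overlapping 4-gram windows for "gold all speak open":
  position 11–14: gold all speak open
  position 23–26: gold all speak open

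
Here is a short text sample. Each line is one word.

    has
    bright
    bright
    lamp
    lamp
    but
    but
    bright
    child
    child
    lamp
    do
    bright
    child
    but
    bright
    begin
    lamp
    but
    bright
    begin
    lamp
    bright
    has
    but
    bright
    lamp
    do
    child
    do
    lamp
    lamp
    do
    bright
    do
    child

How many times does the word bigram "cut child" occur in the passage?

Scanning the 35 overlapping bigram windows for "cut child":
  (none found)

0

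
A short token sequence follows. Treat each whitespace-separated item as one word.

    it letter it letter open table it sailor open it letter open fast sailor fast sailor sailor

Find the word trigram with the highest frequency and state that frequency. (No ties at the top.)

"it letter open", 2 times

Trigram frequencies (highest first):
  it letter open: 2
  it letter it: 1
  letter it letter: 1
  letter open table: 1
  open table it: 1
  table it sailor: 1
  … (8 more, each ≤ 1)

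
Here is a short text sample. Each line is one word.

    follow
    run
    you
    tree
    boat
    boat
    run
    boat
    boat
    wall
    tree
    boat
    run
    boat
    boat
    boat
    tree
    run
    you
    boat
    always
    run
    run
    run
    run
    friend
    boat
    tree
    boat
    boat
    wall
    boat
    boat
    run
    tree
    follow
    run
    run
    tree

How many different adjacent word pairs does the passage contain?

39 tokens → 38 bigram windows in total.
Repeated bigrams (each contributes count−1 duplicates):
  boat boat: 6
  run run: 4
  boat run: 3
  tree boat: 3
  boat tree: 2
  boat wall: 2
  follow run: 2
  run boat: 2
  … (2 more repeated)
18 duplicate windows → 38 − 18 = 20 distinct.

20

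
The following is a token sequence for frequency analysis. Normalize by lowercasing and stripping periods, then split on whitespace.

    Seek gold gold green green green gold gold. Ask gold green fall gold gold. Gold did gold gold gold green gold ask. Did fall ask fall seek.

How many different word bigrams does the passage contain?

16

27 tokens → 26 bigram windows in total.
Repeated bigrams (each contributes count−1 duplicates):
  gold gold: 6
  gold green: 3
  gold ask: 2
  green gold: 2
  green green: 2
10 duplicate windows → 26 − 10 = 16 distinct.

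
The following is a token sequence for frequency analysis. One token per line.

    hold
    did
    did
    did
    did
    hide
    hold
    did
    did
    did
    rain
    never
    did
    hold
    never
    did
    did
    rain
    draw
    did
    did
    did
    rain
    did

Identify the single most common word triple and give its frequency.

"did did did", 4 times

Trigram frequencies (highest first):
  did did did: 4
  did did rain: 3
  hold did did: 2
  did did hide: 1
  did hide hold: 1
  hide hold did: 1
  … (10 more, each ≤ 1)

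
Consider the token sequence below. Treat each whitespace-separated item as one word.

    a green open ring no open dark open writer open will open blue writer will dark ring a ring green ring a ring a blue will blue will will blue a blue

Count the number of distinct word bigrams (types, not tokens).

32 tokens → 31 bigram windows in total.
Repeated bigrams (each contributes count−1 duplicates):
  ring a: 3
  a blue: 2
  a ring: 2
  blue will: 2
  will blue: 2
6 duplicate windows → 31 − 6 = 25 distinct.

25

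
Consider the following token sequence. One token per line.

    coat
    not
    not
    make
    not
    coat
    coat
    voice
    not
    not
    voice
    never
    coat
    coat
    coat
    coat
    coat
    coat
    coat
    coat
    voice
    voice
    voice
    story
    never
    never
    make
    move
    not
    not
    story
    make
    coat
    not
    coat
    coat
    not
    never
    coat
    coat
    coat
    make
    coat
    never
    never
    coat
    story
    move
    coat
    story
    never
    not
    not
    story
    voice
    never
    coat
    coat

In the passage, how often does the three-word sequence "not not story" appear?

Scanning the 56 overlapping trigram windows for "not not story":
  position 29–31: not not story
  position 52–54: not not story

2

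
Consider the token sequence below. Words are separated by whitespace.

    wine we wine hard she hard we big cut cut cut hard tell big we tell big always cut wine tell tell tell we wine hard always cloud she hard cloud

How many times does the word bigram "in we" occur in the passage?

0

Scanning the 30 overlapping bigram windows for "in we":
  (none found)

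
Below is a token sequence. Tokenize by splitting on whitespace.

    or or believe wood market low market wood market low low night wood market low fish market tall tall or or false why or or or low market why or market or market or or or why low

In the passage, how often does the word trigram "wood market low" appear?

3

Scanning the 36 overlapping trigram windows for "wood market low":
  position 4–6: wood market low
  position 8–10: wood market low
  position 13–15: wood market low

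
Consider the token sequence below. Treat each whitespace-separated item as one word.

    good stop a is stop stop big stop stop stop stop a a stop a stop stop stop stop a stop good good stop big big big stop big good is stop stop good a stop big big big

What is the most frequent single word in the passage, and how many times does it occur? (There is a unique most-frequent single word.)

Unigram frequencies (highest first):
  stop: 18
  big: 8
  a: 6
  good: 5
  is: 2

"stop", 18 times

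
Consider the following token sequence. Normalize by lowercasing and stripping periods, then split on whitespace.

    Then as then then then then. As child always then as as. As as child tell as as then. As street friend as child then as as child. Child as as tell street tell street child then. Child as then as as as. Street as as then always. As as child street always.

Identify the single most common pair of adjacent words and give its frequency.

Bigram frequencies (highest first):
  as as: 10
  then as: 6
  as child: 5
  as then: 4
  then then: 3
  as street: 2
  … (19 more, each ≤ 2)

"as as", 10 times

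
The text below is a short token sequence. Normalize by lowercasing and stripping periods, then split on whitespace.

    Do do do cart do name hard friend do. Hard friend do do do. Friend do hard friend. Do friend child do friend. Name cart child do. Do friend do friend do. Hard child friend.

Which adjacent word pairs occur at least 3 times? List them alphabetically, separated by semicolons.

do do; do friend; do hard; friend do; hard friend

Bigram counts meeting the condition (at least 3 times):
  do do: 5
  do friend: 5
  do hard: 3
  friend do: 6
  hard friend: 3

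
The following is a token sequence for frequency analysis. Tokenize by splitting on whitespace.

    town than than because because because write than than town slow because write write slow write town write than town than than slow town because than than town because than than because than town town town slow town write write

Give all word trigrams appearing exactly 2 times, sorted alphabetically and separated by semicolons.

Trigram counts meeting the condition (exactly 2 times):
  because than than: 2
  than than because: 2
  than than town: 2
  town because than: 2
  town than than: 2

because than than; than than because; than than town; town because than; town than than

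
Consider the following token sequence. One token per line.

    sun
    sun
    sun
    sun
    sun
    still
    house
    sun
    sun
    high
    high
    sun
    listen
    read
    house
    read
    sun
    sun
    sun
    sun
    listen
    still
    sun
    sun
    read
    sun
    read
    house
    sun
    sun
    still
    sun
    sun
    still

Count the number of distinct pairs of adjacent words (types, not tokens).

34 tokens → 33 bigram windows in total.
Repeated bigrams (each contributes count−1 duplicates):
  sun sun: 11
  sun still: 3
  house sun: 2
  read house: 2
  read sun: 2
  still sun: 2
  sun listen: 2
  sun read: 2
18 duplicate windows → 33 − 18 = 15 distinct.

15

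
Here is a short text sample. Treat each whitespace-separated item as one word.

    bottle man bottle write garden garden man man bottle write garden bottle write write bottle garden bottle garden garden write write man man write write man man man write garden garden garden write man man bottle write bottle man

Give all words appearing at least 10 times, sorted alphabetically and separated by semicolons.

man; write

Unigram counts meeting the condition (at least 10 times):
  man: 11
  write: 11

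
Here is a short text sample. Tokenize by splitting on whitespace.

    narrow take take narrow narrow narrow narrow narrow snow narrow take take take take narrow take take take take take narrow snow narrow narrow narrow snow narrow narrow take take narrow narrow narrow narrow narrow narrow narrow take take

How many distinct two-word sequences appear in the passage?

39 tokens → 38 bigram windows in total.
Repeated bigrams (each contributes count−1 duplicates):
  narrow narrow: 13
  take take: 10
  narrow take: 5
  take narrow: 4
  narrow snow: 3
  snow narrow: 3
32 duplicate windows → 38 − 32 = 6 distinct.

6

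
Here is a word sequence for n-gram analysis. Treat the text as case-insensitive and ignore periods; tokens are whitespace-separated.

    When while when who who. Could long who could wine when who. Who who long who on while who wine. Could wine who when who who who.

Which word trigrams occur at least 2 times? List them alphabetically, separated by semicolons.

Trigram counts meeting the condition (at least 2 times):
  when who who: 3
  who who who: 2

when who who; who who who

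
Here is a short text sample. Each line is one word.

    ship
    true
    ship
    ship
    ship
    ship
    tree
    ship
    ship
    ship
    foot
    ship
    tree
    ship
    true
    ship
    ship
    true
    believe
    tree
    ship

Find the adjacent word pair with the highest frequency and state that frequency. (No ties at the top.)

"ship ship", 6 times

Bigram frequencies (highest first):
  ship ship: 6
  ship true: 3
  tree ship: 3
  true ship: 2
  ship tree: 2
  ship foot: 1
  … (3 more, each ≤ 1)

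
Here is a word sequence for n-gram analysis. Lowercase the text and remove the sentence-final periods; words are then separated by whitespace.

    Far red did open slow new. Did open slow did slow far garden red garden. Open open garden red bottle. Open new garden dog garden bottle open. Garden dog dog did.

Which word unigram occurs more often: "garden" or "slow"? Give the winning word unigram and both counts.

"garden": 6 occurrences
"slow": 3 occurrences

"garden" (6 vs 3)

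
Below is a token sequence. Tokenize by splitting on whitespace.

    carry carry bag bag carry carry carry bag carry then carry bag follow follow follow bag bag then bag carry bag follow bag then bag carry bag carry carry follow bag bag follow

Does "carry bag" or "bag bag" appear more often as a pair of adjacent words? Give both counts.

"carry bag" (5 vs 3)

"carry bag": 5 occurrences
"bag bag": 3 occurrences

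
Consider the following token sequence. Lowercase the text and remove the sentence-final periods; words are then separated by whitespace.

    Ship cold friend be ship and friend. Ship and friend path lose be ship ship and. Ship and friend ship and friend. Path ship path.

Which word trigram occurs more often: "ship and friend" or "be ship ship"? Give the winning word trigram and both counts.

"ship and friend": 4 occurrences
"be ship ship": 1 occurrence

"ship and friend" (4 vs 1)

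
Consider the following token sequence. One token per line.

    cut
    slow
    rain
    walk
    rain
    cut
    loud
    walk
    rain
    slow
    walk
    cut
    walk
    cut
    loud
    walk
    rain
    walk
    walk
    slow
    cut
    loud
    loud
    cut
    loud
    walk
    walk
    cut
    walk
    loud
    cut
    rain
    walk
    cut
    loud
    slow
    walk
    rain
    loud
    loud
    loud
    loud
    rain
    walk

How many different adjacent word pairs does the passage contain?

44 tokens → 43 bigram windows in total.
Repeated bigrams (each contributes count−1 duplicates):
  cut loud: 5
  loud loud: 4
  rain walk: 4
  walk cut: 4
  walk rain: 4
  loud walk: 3
  cut walk: 2
  loud cut: 2
  … (2 more repeated)
22 duplicate windows → 43 − 22 = 21 distinct.

21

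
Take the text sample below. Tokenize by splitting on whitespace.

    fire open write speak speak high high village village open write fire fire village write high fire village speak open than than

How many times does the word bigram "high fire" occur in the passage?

1

Scanning the 21 overlapping bigram windows for "high fire":
  position 16–17: high fire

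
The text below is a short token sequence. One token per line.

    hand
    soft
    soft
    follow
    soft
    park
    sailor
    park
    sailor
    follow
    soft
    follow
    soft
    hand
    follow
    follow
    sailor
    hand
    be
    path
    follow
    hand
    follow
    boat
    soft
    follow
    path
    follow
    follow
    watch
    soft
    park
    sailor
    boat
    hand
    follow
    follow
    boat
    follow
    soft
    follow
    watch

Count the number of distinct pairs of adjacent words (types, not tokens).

42 tokens → 41 bigram windows in total.
Repeated bigrams (each contributes count−1 duplicates):
  follow soft: 4
  soft follow: 4
  follow follow: 3
  hand follow: 3
  park sailor: 3
  follow boat: 2
  follow watch: 2
  path follow: 2
  … (1 more repeated)
16 duplicate windows → 41 − 16 = 25 distinct.

25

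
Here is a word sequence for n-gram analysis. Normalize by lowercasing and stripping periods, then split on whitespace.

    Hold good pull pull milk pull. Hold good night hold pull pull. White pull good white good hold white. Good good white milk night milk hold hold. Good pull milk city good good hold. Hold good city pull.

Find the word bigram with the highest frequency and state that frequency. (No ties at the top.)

Bigram frequencies (highest first):
  hold good: 4
  good pull: 2
  pull pull: 2
  pull milk: 2
  good white: 2
  white good: 2
  … (20 more, each ≤ 2)

"hold good", 4 times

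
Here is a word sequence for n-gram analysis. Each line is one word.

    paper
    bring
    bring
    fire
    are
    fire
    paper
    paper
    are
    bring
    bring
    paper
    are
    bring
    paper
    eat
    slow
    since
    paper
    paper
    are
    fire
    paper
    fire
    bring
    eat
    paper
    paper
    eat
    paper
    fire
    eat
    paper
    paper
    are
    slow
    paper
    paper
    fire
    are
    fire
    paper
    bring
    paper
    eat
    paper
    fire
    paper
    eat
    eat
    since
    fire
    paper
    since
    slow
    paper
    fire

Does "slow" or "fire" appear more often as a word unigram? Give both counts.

"slow": 3 occurrences
"fire": 10 occurrences

"fire" (10 vs 3)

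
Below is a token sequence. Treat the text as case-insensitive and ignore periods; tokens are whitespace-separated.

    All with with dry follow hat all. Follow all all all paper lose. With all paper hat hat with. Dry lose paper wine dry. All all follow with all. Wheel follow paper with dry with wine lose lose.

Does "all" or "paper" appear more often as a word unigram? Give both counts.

"all": 9 occurrences
"paper": 4 occurrences

"all" (9 vs 4)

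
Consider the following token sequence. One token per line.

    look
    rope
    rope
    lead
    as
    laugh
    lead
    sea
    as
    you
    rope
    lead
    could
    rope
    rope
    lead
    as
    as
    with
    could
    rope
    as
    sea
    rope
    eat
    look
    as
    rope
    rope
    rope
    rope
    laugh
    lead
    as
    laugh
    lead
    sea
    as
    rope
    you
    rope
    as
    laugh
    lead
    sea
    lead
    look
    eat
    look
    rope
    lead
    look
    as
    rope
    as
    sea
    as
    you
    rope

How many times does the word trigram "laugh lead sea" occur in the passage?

3

Scanning the 57 overlapping trigram windows for "laugh lead sea":
  position 6–8: laugh lead sea
  position 35–37: laugh lead sea
  position 43–45: laugh lead sea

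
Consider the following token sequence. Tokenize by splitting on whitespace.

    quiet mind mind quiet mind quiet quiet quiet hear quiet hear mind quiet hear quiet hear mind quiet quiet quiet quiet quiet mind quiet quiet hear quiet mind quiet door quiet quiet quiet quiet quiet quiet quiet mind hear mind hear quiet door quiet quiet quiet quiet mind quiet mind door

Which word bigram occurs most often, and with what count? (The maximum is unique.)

"quiet quiet", 16 times

Bigram frequencies (highest first):
  quiet quiet: 16
  quiet mind: 7
  mind quiet: 7
  quiet hear: 5
  hear quiet: 4
  hear mind: 3
  … (5 more, each ≤ 2)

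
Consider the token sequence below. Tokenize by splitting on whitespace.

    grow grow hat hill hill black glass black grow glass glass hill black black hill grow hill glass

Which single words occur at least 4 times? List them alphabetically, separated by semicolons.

black; glass; grow; hill

Unigram counts meeting the condition (at least 4 times):
  black: 4
  glass: 4
  grow: 4
  hill: 5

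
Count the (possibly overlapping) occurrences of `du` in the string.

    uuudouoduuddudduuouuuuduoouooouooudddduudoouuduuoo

Sliding a length-2 window over the 50 characters (49 positions):
  position 8–9: du
  position 12–13: du
  position 15–16: du
  position 23–24: du
  position 38–39: du
  position 46–47: du

6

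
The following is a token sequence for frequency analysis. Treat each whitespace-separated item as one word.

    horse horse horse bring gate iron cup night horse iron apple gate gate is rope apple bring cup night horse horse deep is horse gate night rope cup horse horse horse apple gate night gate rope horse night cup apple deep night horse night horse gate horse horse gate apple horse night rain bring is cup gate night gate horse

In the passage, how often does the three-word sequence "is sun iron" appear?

Scanning the 58 overlapping trigram windows for "is sun iron":
  (none found)

0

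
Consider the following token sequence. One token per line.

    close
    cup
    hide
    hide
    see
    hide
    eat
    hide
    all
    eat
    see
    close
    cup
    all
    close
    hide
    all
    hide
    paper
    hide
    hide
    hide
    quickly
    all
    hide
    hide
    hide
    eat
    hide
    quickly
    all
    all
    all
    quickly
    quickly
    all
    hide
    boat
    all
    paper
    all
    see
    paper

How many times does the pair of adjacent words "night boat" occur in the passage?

Scanning the 42 overlapping bigram windows for "night boat":
  (none found)

0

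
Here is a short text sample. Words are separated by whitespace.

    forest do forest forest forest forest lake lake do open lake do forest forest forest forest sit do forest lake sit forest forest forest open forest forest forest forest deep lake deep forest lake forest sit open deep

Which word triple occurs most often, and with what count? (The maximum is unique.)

"forest forest forest", 7 times

Trigram frequencies (highest first):
  forest forest forest: 7
  do forest forest: 2
  forest do forest: 1
  forest forest lake: 1
  forest lake lake: 1
  lake lake do: 1
  … (23 more, each ≤ 1)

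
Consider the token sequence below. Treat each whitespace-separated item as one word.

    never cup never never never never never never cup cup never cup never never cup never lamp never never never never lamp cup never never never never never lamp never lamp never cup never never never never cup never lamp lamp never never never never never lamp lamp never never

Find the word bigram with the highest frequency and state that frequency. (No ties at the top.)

Bigram frequencies (highest first):
  never never: 21
  cup never: 7
  never cup: 6
  never lamp: 6
  lamp never: 5
  lamp lamp: 2
  … (2 more, each ≤ 1)

"never never", 21 times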